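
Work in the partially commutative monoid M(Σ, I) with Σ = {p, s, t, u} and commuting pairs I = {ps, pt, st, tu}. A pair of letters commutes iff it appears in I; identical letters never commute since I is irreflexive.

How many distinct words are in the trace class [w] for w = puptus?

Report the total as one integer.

6

piece 0:p — minimal
piece 1:u rests on {0:p}
piece 2:p rests on {1:u}
piece 3:t — minimal
piece 4:u rests on {2:p}
piece 5:s rests on {4:u}
minimal pieces: {0:p, 3:t}
ways to finish when only these pieces remain (= sum over removing one remaining piece with nothing left below it):
  1 left: {3}→1  {5}→1
  2 left: {3,5}→2  {4,5}→1
  3 left: {2,4,5}→1  {3,4,5}→3
  4 left: {1,2,4,5}→1  {2,3,4,5}→4
  placing 0:p first → 5 extensions
  placing 3:t first → 1 extensions
total linear extensions = 6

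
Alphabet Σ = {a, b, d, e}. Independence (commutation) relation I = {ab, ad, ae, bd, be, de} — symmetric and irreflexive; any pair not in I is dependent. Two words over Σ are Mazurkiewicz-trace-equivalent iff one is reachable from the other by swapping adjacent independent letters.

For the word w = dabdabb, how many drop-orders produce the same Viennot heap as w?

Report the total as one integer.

drop 0:d onto floor
drop 1:a onto floor
drop 2:b onto floor
drop 3:d onto {0:d}
drop 4:a onto {1:a}
drop 5:b onto {2:b}
drop 6:b onto {5:b}
ground layer = {0:d, 1:a, 2:b}
drop-orders for the pieces not yet dropped (sum over which currently-grounded one goes next):
  1 to go: {3} 1  {4} 1  {6} 1
  2 to go: {0,3} 1  {1,4} 1  {3,4} 2  {3,6} 2  {4,6} 2  {5,6} 1
  3 to go: {0,3,4} 3  {0,3,6} 3  {1,3,4} 3  {1,4,6} 3  {2,5,6} 1  {3,4,6} 6  {3,5,6} 3  {4,5,6} 3
  4 to go: {0,1,3,4} 6  {0,3,4,6} 12  {0,3,5,6} 6  {1,3,4,6} 12  {1,4,5,6} 6  {2,3,5,6} 4  {2,4,5,6} 4  {3,4,5,6} 12
  5 to go: {0,1,3,4,6} 30  {0,2,3,5,6} 10  {0,3,4,5,6} 30  {1,2,4,5,6} 10  {1,3,4,5,6} 30  {2,3,4,5,6} 20
  if 0:d drops first: 60 orders
  if 1:a drops first: 60 orders
  if 2:b drops first: 90 orders
heap linearizations: 210

210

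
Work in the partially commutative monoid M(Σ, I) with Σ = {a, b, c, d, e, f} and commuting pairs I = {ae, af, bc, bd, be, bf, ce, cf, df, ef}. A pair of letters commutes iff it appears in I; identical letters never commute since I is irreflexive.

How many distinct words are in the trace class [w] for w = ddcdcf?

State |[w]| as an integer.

drop 0:d onto floor
drop 1:d onto {0:d}
drop 2:c onto {1:d}
drop 3:d onto {2:c}
drop 4:c onto {3:d}
drop 5:f onto floor
ground layer = {0:d, 5:f}
drop-orders for the pieces not yet dropped (sum over which currently-grounded one goes next):
  1 to go: {4} 1  {5} 1
  2 to go: {3,4} 1  {4,5} 2
  3 to go: {2,3,4} 1  {3,4,5} 3
  4 to go: {1,2,3,4} 1  {2,3,4,5} 4
  if 0:d drops first: 5 orders
  if 5:f drops first: 1 orders
heap linearizations: 6

6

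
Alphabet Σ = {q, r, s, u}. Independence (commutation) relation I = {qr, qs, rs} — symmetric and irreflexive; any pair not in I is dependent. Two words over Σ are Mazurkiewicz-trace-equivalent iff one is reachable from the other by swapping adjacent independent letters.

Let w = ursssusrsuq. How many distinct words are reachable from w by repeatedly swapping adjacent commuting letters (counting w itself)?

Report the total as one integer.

#0=u has no predecessor
#1=r depends on [0:u]
#2=s depends on [0:u]
#3=s depends on [2:s]
#4=s depends on [3:s]
#5=u depends on [1:r, 4:s]
#6=s depends on [5:u]
#7=r depends on [5:u]
#8=s depends on [6:s]
#9=u depends on [7:r, 8:s]
#10=q depends on [9:u]
sources: [0:u]
N(rest) = Σ N(rest − s) over sources s of rest; N(one piece) = 1:
  size 1 → [10]=1
  size 2 → [9,10]=1
  size 3 → [7,9,10]=1  [8,9,10]=1
  size 4 → [6,8,9,10]=1  [7,8,9,10]=2
  size 5 → [6,7,8,9,10]=3
  size 6 → [5,6,7,8,9,10]=3
  size 7 → [1,5,6,7,8,9,10]=3  [4,5,6,7,8,9,10]=3
  size 8 → [1,4,5,6,7,8,9,10]=6  [3,4,5,6,7,8,9,10]=3
  size 9 → [1,3,4,5,6,7,8,9,10]=9  [2,3,4,5,6,7,8,9,10]=3
  first=0(u) contributes 12

12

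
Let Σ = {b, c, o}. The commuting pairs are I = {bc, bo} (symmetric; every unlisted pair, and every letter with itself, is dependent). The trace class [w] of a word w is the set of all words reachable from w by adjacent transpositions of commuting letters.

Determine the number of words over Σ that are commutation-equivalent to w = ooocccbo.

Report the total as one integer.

8

piece 0:o — minimal
piece 1:o rests on {0:o}
piece 2:o rests on {1:o}
piece 3:c rests on {2:o}
piece 4:c rests on {3:c}
piece 5:c rests on {4:c}
piece 6:b — minimal
piece 7:o rests on {5:c}
minimal pieces: {0:o, 6:b}
ways to finish when only these pieces remain (= sum over removing one remaining piece with nothing left below it):
  1 left: {6}→1  {7}→1
  2 left: {5,7}→1  {6,7}→2
  3 left: {4,5,7}→1  {5,6,7}→3
  4 left: {3,4,5,7}→1  {4,5,6,7}→4
  5 left: {2,3,4,5,7}→1  {3,4,5,6,7}→5
  6 left: {1,2,3,4,5,7}→1  {2,3,4,5,6,7}→6
  placing 0:o first → 7 extensions
  placing 6:b first → 1 extensions
total linear extensions = 8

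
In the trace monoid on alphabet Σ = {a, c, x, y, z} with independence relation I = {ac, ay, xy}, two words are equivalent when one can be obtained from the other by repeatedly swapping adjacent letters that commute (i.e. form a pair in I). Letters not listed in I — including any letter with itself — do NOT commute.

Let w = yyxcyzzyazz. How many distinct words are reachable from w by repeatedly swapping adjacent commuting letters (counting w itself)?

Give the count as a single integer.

6

0(y) covers ∅
1(y) covers 0:y
2(x) covers ∅
3(c) covers 1:y, 2:x
4(y) covers 3:c
5(z) covers 4:y
6(z) covers 5:z
7(y) covers 6:z
8(a) covers 6:z
9(z) covers 7:y, 8:a
10(z) covers 9:z
floor of heap: 0:y, 2:x
completions by unplaced set U, small U first (add the entries for U minus each lowest piece of U):
  |U|=1: {10}:1
  |U|=2: {9,10}:1
  |U|=3: {7,9,10}:1  {8,9,10}:1
  |U|=4: {7,8,9,10}:2
  |U|=5: {6,7,8,9,10}:2
  |U|=6: {5,6,7,8,9,10}:2
  |U|=7: {4,5,6,7,8,9,10}:2
  |U|=8: {3,4,5,6,7,8,9,10}:2
  |U|=9: {1,3,4,5,6,7,8,9,10}:2  {2,3,4,5,6,7,8,9,10}:2
  start at 0(y): 4
  start at 2(x): 2
sum over floor = 6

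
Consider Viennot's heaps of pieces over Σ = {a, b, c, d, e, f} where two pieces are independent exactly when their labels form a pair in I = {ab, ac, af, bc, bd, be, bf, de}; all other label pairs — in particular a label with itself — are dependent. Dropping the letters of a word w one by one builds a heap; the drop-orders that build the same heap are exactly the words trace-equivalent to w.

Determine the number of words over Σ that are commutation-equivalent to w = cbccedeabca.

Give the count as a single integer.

#0=c has no predecessor
#1=b has no predecessor
#2=c depends on [0:c]
#3=c depends on [2:c]
#4=e depends on [3:c]
#5=d depends on [3:c]
#6=e depends on [4:e]
#7=a depends on [5:d, 6:e]
#8=b depends on [1:b]
#9=c depends on [5:d, 6:e]
#10=a depends on [7:a]
sources: [0:c, 1:b]
N(rest) = Σ N(rest − s) over sources s of rest; N(one piece) = 1:
  size 1 → [8]=1  [9]=1  [10]=1
  size 2 → [1,8]=1  [7,10]=1  [8,9]=2  [8,10]=2  [9,10]=2
  size 3 → [1,8,9]=3  [1,8,10]=3  [7,8,10]=3  [7,9,10]=3  [8,9,10]=6
  size 4 → [1,7,8,10]=6  [1,8,9,10]=12  [5,7,9,10]=3  [6,7,9,10]=3  [7,8,9,10]=12
  size 5 → [1,7,8,9,10]=30  [4,6,7,9,10]=3  [5,6,7,9,10]=6  [5,7,8,9,10]=15  [6,7,8,9,10]=15
  size 6 → [1,5,7,8,9,10]=45  [1,6,7,8,9,10]=45  [4,5,6,7,9,10]=9  [4,6,7,8,9,10]=18  [5,6,7,8,9,10]=36
  size 7 → [1,4,6,7,8,9,10]=63  [1,5,6,7,8,9,10]=126  [3,4,5,6,7,9,10]=9  [4,5,6,7,8,9,10]=63
  size 8 → [1,4,5,6,7,8,9,10]=252  [2,3,4,5,6,7,9,10]=9  [3,4,5,6,7,8,9,10]=72
  size 9 → [0,2,3,4,5,6,7,9,10]=9  [1,3,4,5,6,7,8,9,10]=324  [2,3,4,5,6,7,8,9,10]=81
  first=0(c) contributes 405
  first=1(b) contributes 90
|[w]| = 495

495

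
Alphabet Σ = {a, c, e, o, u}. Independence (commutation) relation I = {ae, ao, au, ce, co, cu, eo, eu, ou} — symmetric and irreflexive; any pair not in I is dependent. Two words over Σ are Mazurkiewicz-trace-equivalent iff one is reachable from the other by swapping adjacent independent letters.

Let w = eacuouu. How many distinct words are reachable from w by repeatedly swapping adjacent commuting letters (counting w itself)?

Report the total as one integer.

0(e) covers ∅
1(a) covers ∅
2(c) covers 1:a
3(u) covers ∅
4(o) covers ∅
5(u) covers 3:u
6(u) covers 5:u
floor of heap: 0:e, 1:a, 3:u, 4:o
completions by unplaced set U, small U first (add the entries for U minus each lowest piece of U):
  |U|=1: {0}:1  {2}:1  {4}:1  {6}:1
  |U|=2: {0,2}:2  {0,4}:2  {0,6}:2  {1,2}:1  {2,4}:2  {2,6}:2  {4,6}:2  {5,6}:1
  |U|=3: {0,1,2}:3  {0,2,4}:6  {0,2,6}:6  {0,4,6}:6  {0,5,6}:3  {1,2,4}:3  {1,2,6}:3  {2,4,6}:6  {2,5,6}:3  {3,5,6}:1  {4,5,6}:3
  |U|=4: {0,1,2,4}:12  {0,1,2,6}:12  {0,2,4,6}:24  {0,2,5,6}:12  {0,3,5,6}:4  {0,4,5,6}:12  {1,2,4,6}:12  {1,2,5,6}:6  {2,3,5,6}:4  {2,4,5,6}:12  {3,4,5,6}:4
  |U|=5: {0,1,2,4,6}:60  {0,1,2,5,6}:30  {0,2,3,5,6}:20  {0,2,4,5,6}:60  {0,3,4,5,6}:20  {1,2,3,5,6}:10  {1,2,4,5,6}:30  {2,3,4,5,6}:20
  start at 0(e): 60
  start at 1(a): 120
  start at 3(u): 180
  start at 4(o): 60
sum over floor = 420

420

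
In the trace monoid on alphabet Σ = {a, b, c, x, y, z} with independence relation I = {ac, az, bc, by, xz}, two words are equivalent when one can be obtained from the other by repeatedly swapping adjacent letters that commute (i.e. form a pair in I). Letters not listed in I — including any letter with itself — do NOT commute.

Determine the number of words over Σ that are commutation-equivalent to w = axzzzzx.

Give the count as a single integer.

35

0(a) covers ∅
1(x) covers 0:a
2(z) covers ∅
3(z) covers 2:z
4(z) covers 3:z
5(z) covers 4:z
6(x) covers 1:x
floor of heap: 0:a, 2:z
completions by unplaced set U, small U first (add the entries for U minus each lowest piece of U):
  |U|=1: {5}:1  {6}:1
  |U|=2: {1,6}:1  {4,5}:1  {5,6}:2
  |U|=3: {0,1,6}:1  {1,5,6}:3  {3,4,5}:1  {4,5,6}:3
  |U|=4: {0,1,5,6}:4  {1,4,5,6}:6  {2,3,4,5}:1  {3,4,5,6}:4
  |U|=5: {0,1,4,5,6}:10  {1,3,4,5,6}:10  {2,3,4,5,6}:5
  start at 0(a): 15
  start at 2(z): 20
sum over floor = 35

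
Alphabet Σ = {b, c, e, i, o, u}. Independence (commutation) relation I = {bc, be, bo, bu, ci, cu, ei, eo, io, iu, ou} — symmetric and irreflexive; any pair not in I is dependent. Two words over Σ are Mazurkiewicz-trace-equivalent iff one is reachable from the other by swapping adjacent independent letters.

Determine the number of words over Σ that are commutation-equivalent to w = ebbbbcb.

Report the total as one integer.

21

0(e) covers ∅
1(b) covers ∅
2(b) covers 1:b
3(b) covers 2:b
4(b) covers 3:b
5(c) covers 0:e
6(b) covers 4:b
floor of heap: 0:e, 1:b
completions by unplaced set U, small U first (add the entries for U minus each lowest piece of U):
  |U|=1: {5}:1  {6}:1
  |U|=2: {0,5}:1  {4,6}:1  {5,6}:2
  |U|=3: {0,5,6}:3  {3,4,6}:1  {4,5,6}:3
  |U|=4: {0,4,5,6}:6  {2,3,4,6}:1  {3,4,5,6}:4
  |U|=5: {0,3,4,5,6}:10  {1,2,3,4,6}:1  {2,3,4,5,6}:5
  start at 0(e): 6
  start at 1(b): 15
sum over floor = 21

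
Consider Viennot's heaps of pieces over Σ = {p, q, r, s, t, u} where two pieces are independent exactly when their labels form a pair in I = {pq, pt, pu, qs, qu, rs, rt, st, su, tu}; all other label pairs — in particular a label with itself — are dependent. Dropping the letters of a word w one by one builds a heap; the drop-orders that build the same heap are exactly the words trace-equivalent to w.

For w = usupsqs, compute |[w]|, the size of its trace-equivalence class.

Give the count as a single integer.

105

piece 0:u — minimal
piece 1:s — minimal
piece 2:u rests on {0:u}
piece 3:p rests on {1:s}
piece 4:s rests on {3:p}
piece 5:q — minimal
piece 6:s rests on {4:s}
minimal pieces: {0:u, 1:s, 5:q}
ways to finish when only these pieces remain (= sum over removing one remaining piece with nothing left below it):
  1 left: {2}→1  {5}→1  {6}→1
  2 left: {0,2}→1  {2,5}→2  {2,6}→2  {4,6}→1  {5,6}→2
  3 left: {0,2,5}→3  {0,2,6}→3  {2,4,6}→3  {2,5,6}→6  {3,4,6}→1  {4,5,6}→3
  4 left: {0,2,4,6}→6  {0,2,5,6}→12  {1,3,4,6}→1  {2,3,4,6}→4  {2,4,5,6}→12  {3,4,5,6}→4
  5 left: {0,2,3,4,6}→10  {0,2,4,5,6}→30  {1,2,3,4,6}→5  {1,3,4,5,6}→5  {2,3,4,5,6}→20
  placing 0:u first → 30 extensions
  placing 1:s first → 60 extensions
  placing 5:q first → 15 extensions
total linear extensions = 105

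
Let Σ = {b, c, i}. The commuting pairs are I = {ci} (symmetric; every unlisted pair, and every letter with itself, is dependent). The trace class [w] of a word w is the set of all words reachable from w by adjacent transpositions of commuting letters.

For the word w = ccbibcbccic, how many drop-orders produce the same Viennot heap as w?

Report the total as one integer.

4

#0=c has no predecessor
#1=c depends on [0:c]
#2=b depends on [1:c]
#3=i depends on [2:b]
#4=b depends on [3:i]
#5=c depends on [4:b]
#6=b depends on [5:c]
#7=c depends on [6:b]
#8=c depends on [7:c]
#9=i depends on [6:b]
#10=c depends on [8:c]
sources: [0:c]
N(rest) = Σ N(rest − s) over sources s of rest; N(one piece) = 1:
  size 1 → [9]=1  [10]=1
  size 2 → [8,10]=1  [9,10]=2
  size 3 → [7,8,10]=1  [8,9,10]=3
  size 4 → [7,8,9,10]=4
  size 5 → [6,7,8,9,10]=4
  size 6 → [5,6,7,8,9,10]=4
  size 7 → [4,5,6,7,8,9,10]=4
  size 8 → [3,4,5,6,7,8,9,10]=4
  size 9 → [2,3,4,5,6,7,8,9,10]=4
  first=0(c) contributes 4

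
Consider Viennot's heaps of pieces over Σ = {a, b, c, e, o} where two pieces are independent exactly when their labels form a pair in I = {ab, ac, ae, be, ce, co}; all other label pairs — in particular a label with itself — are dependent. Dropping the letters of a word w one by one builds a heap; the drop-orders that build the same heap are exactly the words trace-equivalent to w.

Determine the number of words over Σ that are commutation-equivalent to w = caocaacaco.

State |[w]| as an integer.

210

0(c) covers ∅
1(a) covers ∅
2(o) covers 1:a
3(c) covers 0:c
4(a) covers 2:o
5(a) covers 4:a
6(c) covers 3:c
7(a) covers 5:a
8(c) covers 6:c
9(o) covers 7:a
floor of heap: 0:c, 1:a
completions by unplaced set U, small U first (add the entries for U minus each lowest piece of U):
  |U|=1: {8}:1  {9}:1
  |U|=2: {6,8}:1  {7,9}:1  {8,9}:2
  |U|=3: {3,6,8}:1  {5,7,9}:1  {6,8,9}:3  {7,8,9}:3
  |U|=4: {0,3,6,8}:1  {3,6,8,9}:4  {4,5,7,9}:1  {5,7,8,9}:4  {6,7,8,9}:6
  |U|=5: {0,3,6,8,9}:5  {2,4,5,7,9}:1  {3,6,7,8,9}:10  {4,5,7,8,9}:5  {5,6,7,8,9}:10
  |U|=6: {0,3,6,7,8,9}:15  {1,2,4,5,7,9}:1  {2,4,5,7,8,9}:6  {3,5,6,7,8,9}:20  {4,5,6,7,8,9}:15
  |U|=7: {0,3,5,6,7,8,9}:35  {1,2,4,5,7,8,9}:7  {2,4,5,6,7,8,9}:21  {3,4,5,6,7,8,9}:35
  |U|=8: {0,3,4,5,6,7,8,9}:70  {1,2,4,5,6,7,8,9}:28  {2,3,4,5,6,7,8,9}:56
  start at 0(c): 84
  start at 1(a): 126
sum over floor = 210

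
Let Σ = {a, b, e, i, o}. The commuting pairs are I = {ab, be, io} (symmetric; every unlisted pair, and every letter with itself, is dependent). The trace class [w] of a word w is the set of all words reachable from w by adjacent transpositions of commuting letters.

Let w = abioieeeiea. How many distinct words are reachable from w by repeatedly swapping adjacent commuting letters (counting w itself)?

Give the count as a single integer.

#0=a has no predecessor
#1=b has no predecessor
#2=i depends on [0:a, 1:b]
#3=o depends on [0:a, 1:b]
#4=i depends on [2:i]
#5=e depends on [3:o, 4:i]
#6=e depends on [5:e]
#7=e depends on [6:e]
#8=i depends on [7:e]
#9=e depends on [8:i]
#10=a depends on [9:e]
sources: [0:a, 1:b]
N(rest) = Σ N(rest − s) over sources s of rest; N(one piece) = 1:
  size 1 → [10]=1
  size 2 → [9,10]=1
  size 3 → [8,9,10]=1
  size 4 → [7,8,9,10]=1
  size 5 → [6,7,8,9,10]=1
  size 6 → [5,6,7,8,9,10]=1
  size 7 → [3,5,6,7,8,9,10]=1  [4,5,6,7,8,9,10]=1
  size 8 → [2,4,5,6,7,8,9,10]=1  [3,4,5,6,7,8,9,10]=2
  size 9 → [2,3,4,5,6,7,8,9,10]=3
  first=0(a) contributes 3
  first=1(b) contributes 3
|[w]| = 6

6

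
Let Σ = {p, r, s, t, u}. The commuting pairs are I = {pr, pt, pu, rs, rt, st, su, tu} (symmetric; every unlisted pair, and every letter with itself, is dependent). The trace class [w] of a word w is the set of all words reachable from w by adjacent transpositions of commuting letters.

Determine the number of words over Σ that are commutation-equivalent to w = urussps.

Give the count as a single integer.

35

drop 0:u onto floor
drop 1:r onto {0:u}
drop 2:u onto {1:r}
drop 3:s onto floor
drop 4:s onto {3:s}
drop 5:p onto {4:s}
drop 6:s onto {5:p}
ground layer = {0:u, 3:s}
drop-orders for the pieces not yet dropped (sum over which currently-grounded one goes next):
  1 to go: {2} 1  {6} 1
  2 to go: {1,2} 1  {2,6} 2  {5,6} 1
  3 to go: {0,1,2} 1  {1,2,6} 3  {2,5,6} 3  {4,5,6} 1
  4 to go: {0,1,2,6} 4  {1,2,5,6} 6  {2,4,5,6} 4  {3,4,5,6} 1
  5 to go: {0,1,2,5,6} 10  {1,2,4,5,6} 10  {2,3,4,5,6} 5
  if 0:u drops first: 15 orders
  if 3:s drops first: 20 orders
heap linearizations: 35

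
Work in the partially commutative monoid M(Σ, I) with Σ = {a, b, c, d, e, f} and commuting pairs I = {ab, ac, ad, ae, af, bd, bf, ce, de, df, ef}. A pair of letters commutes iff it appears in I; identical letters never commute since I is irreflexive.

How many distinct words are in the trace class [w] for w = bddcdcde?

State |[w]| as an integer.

#0=b has no predecessor
#1=d has no predecessor
#2=d depends on [1:d]
#3=c depends on [0:b, 2:d]
#4=d depends on [3:c]
#5=c depends on [4:d]
#6=d depends on [5:c]
#7=e depends on [0:b]
sources: [0:b, 1:d]
N(rest) = Σ N(rest − s) over sources s of rest; N(one piece) = 1:
  size 1 → [6]=1  [7]=1
  size 2 → [5,6]=1  [6,7]=2
  size 3 → [4,5,6]=1  [5,6,7]=3
  size 4 → [3,4,5,6]=1  [4,5,6,7]=4
  size 5 → [2,3,4,5,6]=1  [3,4,5,6,7]=5
  size 6 → [0,3,4,5,6,7]=5  [1,2,3,4,5,6]=1  [2,3,4,5,6,7]=6
  first=0(b) contributes 7
  first=1(d) contributes 11
|[w]| = 18

18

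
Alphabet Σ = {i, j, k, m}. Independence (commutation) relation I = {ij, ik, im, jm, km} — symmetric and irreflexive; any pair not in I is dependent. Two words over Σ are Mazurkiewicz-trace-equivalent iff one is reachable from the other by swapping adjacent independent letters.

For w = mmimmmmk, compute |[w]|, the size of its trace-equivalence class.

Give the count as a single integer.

piece 0:m — minimal
piece 1:m rests on {0:m}
piece 2:i — minimal
piece 3:m rests on {1:m}
piece 4:m rests on {3:m}
piece 5:m rests on {4:m}
piece 6:m rests on {5:m}
piece 7:k — minimal
minimal pieces: {0:m, 2:i, 7:k}
ways to finish when only these pieces remain (= sum over removing one remaining piece with nothing left below it):
  1 left: {2}→1  {6}→1  {7}→1
  2 left: {2,6}→2  {2,7}→2  {5,6}→1  {6,7}→2
  3 left: {2,5,6}→3  {2,6,7}→6  {4,5,6}→1  {5,6,7}→3
  4 left: {2,4,5,6}→4  {2,5,6,7}→12  {3,4,5,6}→1  {4,5,6,7}→4
  5 left: {1,3,4,5,6}→1  {2,3,4,5,6}→5  {2,4,5,6,7}→20  {3,4,5,6,7}→5
  6 left: {0,1,3,4,5,6}→1  {1,2,3,4,5,6}→6  {1,3,4,5,6,7}→6  {2,3,4,5,6,7}→30
  placing 0:m first → 42 extensions
  placing 2:i first → 7 extensions
  placing 7:k first → 7 extensions
total linear extensions = 56

56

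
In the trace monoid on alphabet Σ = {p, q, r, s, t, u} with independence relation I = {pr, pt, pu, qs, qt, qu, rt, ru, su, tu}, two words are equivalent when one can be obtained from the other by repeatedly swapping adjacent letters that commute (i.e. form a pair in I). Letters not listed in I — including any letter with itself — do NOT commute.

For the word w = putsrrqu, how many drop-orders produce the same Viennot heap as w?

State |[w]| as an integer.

56

0(p) covers ∅
1(u) covers ∅
2(t) covers ∅
3(s) covers 0:p, 2:t
4(r) covers 3:s
5(r) covers 4:r
6(q) covers 5:r
7(u) covers 1:u
floor of heap: 0:p, 1:u, 2:t
completions by unplaced set U, small U first (add the entries for U minus each lowest piece of U):
  |U|=1: {6}:1  {7}:1
  |U|=2: {1,7}:1  {5,6}:1  {6,7}:2
  |U|=3: {1,6,7}:3  {4,5,6}:1  {5,6,7}:3
  |U|=4: {1,5,6,7}:6  {3,4,5,6}:1  {4,5,6,7}:4
  |U|=5: {0,3,4,5,6}:1  {1,4,5,6,7}:10  {2,3,4,5,6}:1  {3,4,5,6,7}:5
  |U|=6: {0,2,3,4,5,6}:2  {0,3,4,5,6,7}:6  {1,3,4,5,6,7}:15  {2,3,4,5,6,7}:6
  start at 0(p): 21
  start at 1(u): 14
  start at 2(t): 21
sum over floor = 56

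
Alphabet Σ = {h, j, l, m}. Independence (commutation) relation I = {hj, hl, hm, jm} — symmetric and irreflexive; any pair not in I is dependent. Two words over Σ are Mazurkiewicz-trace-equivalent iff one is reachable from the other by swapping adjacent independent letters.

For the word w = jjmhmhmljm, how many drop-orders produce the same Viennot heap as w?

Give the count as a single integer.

900

#0=j has no predecessor
#1=j depends on [0:j]
#2=m has no predecessor
#3=h has no predecessor
#4=m depends on [2:m]
#5=h depends on [3:h]
#6=m depends on [4:m]
#7=l depends on [1:j, 6:m]
#8=j depends on [7:l]
#9=m depends on [7:l]
sources: [0:j, 2:m, 3:h]
N(rest) = Σ N(rest − s) over sources s of rest; N(one piece) = 1:
  size 1 → [5]=1  [8]=1  [9]=1
  size 2 → [3,5]=1  [5,8]=2  [5,9]=2  [8,9]=2
  size 3 → [3,5,8]=3  [3,5,9]=3  [5,8,9]=6  [7,8,9]=2
  size 4 → [1,7,8,9]=2  [3,5,8,9]=12  [5,7,8,9]=8  [6,7,8,9]=2
  size 5 → [0,1,7,8,9]=2  [1,5,7,8,9]=10  [1,6,7,8,9]=4  [3,5,7,8,9]=20  [4,6,7,8,9]=2  [5,6,7,8,9]=10
  size 6 → [0,1,5,7,8,9]=12  [0,1,6,7,8,9]=6  [1,3,5,7,8,9]=30  [1,4,6,7,8,9]=6  [1,5,6,7,8,9]=24  [2,4,6,7,8,9]=2  [3,5,6,7,8,9]=30  [4,5,6,7,8,9]=12
  size 7 → [0,1,3,5,7,8,9]=42  [0,1,4,6,7,8,9]=12  [0,1,5,6,7,8,9]=42  [1,2,4,6,7,8,9]=8  [1,3,5,6,7,8,9]=84  [1,4,5,6,7,8,9]=42  [2,4,5,6,7,8,9]=14  [3,4,5,6,7,8,9]=42
  size 8 → [0,1,2,4,6,7,8,9]=20  [0,1,3,5,6,7,8,9]=168  [0,1,4,5,6,7,8,9]=96  [1,2,4,5,6,7,8,9]=64  [1,3,4,5,6,7,8,9]=168  [2,3,4,5,6,7,8,9]=56
  first=0(j) contributes 288
  first=2(m) contributes 432
  first=3(h) contributes 180
|[w]| = 900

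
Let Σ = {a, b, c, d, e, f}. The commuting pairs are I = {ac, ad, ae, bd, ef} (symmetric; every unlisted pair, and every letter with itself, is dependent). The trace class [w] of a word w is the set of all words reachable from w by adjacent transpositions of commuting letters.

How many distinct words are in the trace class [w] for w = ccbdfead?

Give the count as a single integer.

10

piece 0:c — minimal
piece 1:c rests on {0:c}
piece 2:b rests on {1:c}
piece 3:d rests on {1:c}
piece 4:f rests on {2:b, 3:d}
piece 5:e rests on {2:b, 3:d}
piece 6:a rests on {4:f}
piece 7:d rests on {4:f, 5:e}
minimal pieces: {0:c}
ways to finish when only these pieces remain (= sum over removing one remaining piece with nothing left below it):
  1 left: {6}→1  {7}→1
  2 left: {5,7}→1  {6,7}→2
  3 left: {4,6,7}→2  {5,6,7}→3
  4 left: {4,5,6,7}→5
  5 left: {2,4,5,6,7}→5  {3,4,5,6,7}→5
  6 left: {2,3,4,5,6,7}→10
  placing 0:c first → 10 extensions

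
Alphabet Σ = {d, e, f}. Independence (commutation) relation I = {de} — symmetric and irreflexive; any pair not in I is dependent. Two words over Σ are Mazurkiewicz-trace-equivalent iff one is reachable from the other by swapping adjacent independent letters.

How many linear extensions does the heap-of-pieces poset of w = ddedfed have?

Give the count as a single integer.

8

piece 0:d — minimal
piece 1:d rests on {0:d}
piece 2:e — minimal
piece 3:d rests on {1:d}
piece 4:f rests on {2:e, 3:d}
piece 5:e rests on {4:f}
piece 6:d rests on {4:f}
minimal pieces: {0:d, 2:e}
ways to finish when only these pieces remain (= sum over removing one remaining piece with nothing left below it):
  1 left: {5}→1  {6}→1
  2 left: {5,6}→2
  3 left: {4,5,6}→2
  4 left: {2,4,5,6}→2  {3,4,5,6}→2
  5 left: {1,3,4,5,6}→2  {2,3,4,5,6}→4
  placing 0:d first → 6 extensions
  placing 2:e first → 2 extensions
total linear extensions = 8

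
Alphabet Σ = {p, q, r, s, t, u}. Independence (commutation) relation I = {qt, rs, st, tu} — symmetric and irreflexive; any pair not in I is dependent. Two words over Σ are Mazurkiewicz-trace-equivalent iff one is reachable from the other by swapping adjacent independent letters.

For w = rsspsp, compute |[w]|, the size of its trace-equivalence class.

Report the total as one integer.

drop 0:r onto floor
drop 1:s onto floor
drop 2:s onto {1:s}
drop 3:p onto {0:r, 2:s}
drop 4:s onto {3:p}
drop 5:p onto {4:s}
ground layer = {0:r, 1:s}
drop-orders for the pieces not yet dropped (sum over which currently-grounded one goes next):
  1 to go: {5} 1
  2 to go: {4,5} 1
  3 to go: {3,4,5} 1
  4 to go: {0,3,4,5} 1  {2,3,4,5} 1
  if 0:r drops first: 1 orders
  if 1:s drops first: 2 orders
heap linearizations: 3

3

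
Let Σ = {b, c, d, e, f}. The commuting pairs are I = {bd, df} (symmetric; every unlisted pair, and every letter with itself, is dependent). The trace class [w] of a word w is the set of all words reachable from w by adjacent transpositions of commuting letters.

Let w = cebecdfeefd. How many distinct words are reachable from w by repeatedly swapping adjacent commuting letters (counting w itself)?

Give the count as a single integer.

piece 0:c — minimal
piece 1:e rests on {0:c}
piece 2:b rests on {1:e}
piece 3:e rests on {2:b}
piece 4:c rests on {3:e}
piece 5:d rests on {4:c}
piece 6:f rests on {4:c}
piece 7:e rests on {5:d, 6:f}
piece 8:e rests on {7:e}
piece 9:f rests on {8:e}
piece 10:d rests on {8:e}
minimal pieces: {0:c}
ways to finish when only these pieces remain (= sum over removing one remaining piece with nothing left below it):
  1 left: {9}→1  {10}→1
  2 left: {9,10}→2
  3 left: {8,9,10}→2
  4 left: {7,8,9,10}→2
  5 left: {5,7,8,9,10}→2  {6,7,8,9,10}→2
  6 left: {5,6,7,8,9,10}→4
  7 left: {4,5,6,7,8,9,10}→4
  8 left: {3,4,5,6,7,8,9,10}→4
  9 left: {2,3,4,5,6,7,8,9,10}→4
  placing 0:c first → 4 extensions

4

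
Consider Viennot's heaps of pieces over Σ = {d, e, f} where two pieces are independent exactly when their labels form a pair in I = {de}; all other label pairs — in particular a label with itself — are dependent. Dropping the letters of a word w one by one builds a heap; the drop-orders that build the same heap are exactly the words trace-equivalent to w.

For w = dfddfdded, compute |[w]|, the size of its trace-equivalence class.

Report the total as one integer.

piece 0:d — minimal
piece 1:f rests on {0:d}
piece 2:d rests on {1:f}
piece 3:d rests on {2:d}
piece 4:f rests on {3:d}
piece 5:d rests on {4:f}
piece 6:d rests on {5:d}
piece 7:e rests on {4:f}
piece 8:d rests on {6:d}
minimal pieces: {0:d}
ways to finish when only these pieces remain (= sum over removing one remaining piece with nothing left below it):
  1 left: {7}→1  {8}→1
  2 left: {6,8}→1  {7,8}→2
  3 left: {5,6,8}→1  {6,7,8}→3
  4 left: {5,6,7,8}→4
  5 left: {4,5,6,7,8}→4
  6 left: {3,4,5,6,7,8}→4
  7 left: {2,3,4,5,6,7,8}→4
  placing 0:d first → 4 extensions

4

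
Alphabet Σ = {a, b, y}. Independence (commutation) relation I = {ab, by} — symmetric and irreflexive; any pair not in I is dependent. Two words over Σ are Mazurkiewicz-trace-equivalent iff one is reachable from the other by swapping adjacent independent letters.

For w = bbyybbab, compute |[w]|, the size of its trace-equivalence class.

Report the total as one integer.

0(b) covers ∅
1(b) covers 0:b
2(y) covers ∅
3(y) covers 2:y
4(b) covers 1:b
5(b) covers 4:b
6(a) covers 3:y
7(b) covers 5:b
floor of heap: 0:b, 2:y
completions by unplaced set U, small U first (add the entries for U minus each lowest piece of U):
  |U|=1: {6}:1  {7}:1
  |U|=2: {3,6}:1  {5,7}:1  {6,7}:2
  |U|=3: {2,3,6}:1  {3,6,7}:3  {4,5,7}:1  {5,6,7}:3
  |U|=4: {1,4,5,7}:1  {2,3,6,7}:4  {3,5,6,7}:6  {4,5,6,7}:4
  |U|=5: {0,1,4,5,7}:1  {1,4,5,6,7}:5  {2,3,5,6,7}:10  {3,4,5,6,7}:10
  |U|=6: {0,1,4,5,6,7}:6  {1,3,4,5,6,7}:15  {2,3,4,5,6,7}:20
  start at 0(b): 35
  start at 2(y): 21
sum over floor = 56

56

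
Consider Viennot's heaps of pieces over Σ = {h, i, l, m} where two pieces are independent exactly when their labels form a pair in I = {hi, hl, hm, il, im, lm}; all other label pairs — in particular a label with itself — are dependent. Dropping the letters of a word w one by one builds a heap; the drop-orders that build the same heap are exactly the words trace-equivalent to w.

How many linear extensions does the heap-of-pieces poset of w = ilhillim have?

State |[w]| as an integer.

1120

piece 0:i — minimal
piece 1:l — minimal
piece 2:h — minimal
piece 3:i rests on {0:i}
piece 4:l rests on {1:l}
piece 5:l rests on {4:l}
piece 6:i rests on {3:i}
piece 7:m — minimal
minimal pieces: {0:i, 1:l, 2:h, 7:m}
ways to finish when only these pieces remain (= sum over removing one remaining piece with nothing left below it):
  1 left: {2}→1  {5}→1  {6}→1  {7}→1
  2 left: {2,5}→2  {2,6}→2  {2,7}→2  {3,6}→1  {4,5}→1  {5,6}→2  {5,7}→2  {6,7}→2
  3 left: {0,3,6}→1  {1,4,5}→1  {2,3,6}→3  {2,4,5}→3  {2,5,6}→6  {2,5,7}→6  {2,6,7}→6  {3,5,6}→3  {3,6,7}→3  {4,5,6}→3  {4,5,7}→3  {5,6,7}→6
  4 left: {0,2,3,6}→4  {0,3,5,6}→4  {0,3,6,7}→4  {1,2,4,5}→4  {1,4,5,6}→4  {1,4,5,7}→4  {2,3,5,6}→12  {2,3,6,7}→12  {2,4,5,6}→12  {2,4,5,7}→12  {2,5,6,7}→24  {3,4,5,6}→6  {3,5,6,7}→12  {4,5,6,7}→12
  5 left: {0,2,3,5,6}→20  {0,2,3,6,7}→20  {0,3,4,5,6}→10  {0,3,5,6,7}→20  {1,2,4,5,6}→20  {1,2,4,5,7}→20  {1,3,4,5,6}→10  {1,4,5,6,7}→20  {2,3,4,5,6}→30  {2,3,5,6,7}→60  {2,4,5,6,7}→60  {3,4,5,6,7}→30
  6 left: {0,1,3,4,5,6}→20  {0,2,3,4,5,6}→60  {0,2,3,5,6,7}→120  {0,3,4,5,6,7}→60  {1,2,3,4,5,6}→60  {1,2,4,5,6,7}→120  {1,3,4,5,6,7}→60  {2,3,4,5,6,7}→180
  placing 0:i first → 420 extensions
  placing 1:l first → 420 extensions
  placing 2:h first → 140 extensions
  placing 7:m first → 140 extensions
total linear extensions = 1120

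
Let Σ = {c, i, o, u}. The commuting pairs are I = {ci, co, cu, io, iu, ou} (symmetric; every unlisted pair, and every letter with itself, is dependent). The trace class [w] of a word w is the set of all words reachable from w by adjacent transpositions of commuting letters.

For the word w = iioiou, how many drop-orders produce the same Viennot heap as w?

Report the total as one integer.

drop 0:i onto floor
drop 1:i onto {0:i}
drop 2:o onto floor
drop 3:i onto {1:i}
drop 4:o onto {2:o}
drop 5:u onto floor
ground layer = {0:i, 2:o, 5:u}
drop-orders for the pieces not yet dropped (sum over which currently-grounded one goes next):
  1 to go: {3} 1  {4} 1  {5} 1
  2 to go: {1,3} 1  {2,4} 1  {3,4} 2  {3,5} 2  {4,5} 2
  3 to go: {0,1,3} 1  {1,3,4} 3  {1,3,5} 3  {2,3,4} 3  {2,4,5} 3  {3,4,5} 6
  4 to go: {0,1,3,4} 4  {0,1,3,5} 4  {1,2,3,4} 6  {1,3,4,5} 12  {2,3,4,5} 12
  if 0:i drops first: 30 orders
  if 2:o drops first: 20 orders
  if 5:u drops first: 10 orders
heap linearizations: 60

60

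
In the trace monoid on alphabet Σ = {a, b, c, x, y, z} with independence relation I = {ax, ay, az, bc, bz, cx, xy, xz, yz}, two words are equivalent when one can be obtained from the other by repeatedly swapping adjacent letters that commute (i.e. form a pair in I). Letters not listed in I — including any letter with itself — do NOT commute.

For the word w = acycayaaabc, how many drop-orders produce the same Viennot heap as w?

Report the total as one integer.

#0=a has no predecessor
#1=c depends on [0:a]
#2=y depends on [1:c]
#3=c depends on [2:y]
#4=a depends on [3:c]
#5=y depends on [3:c]
#6=a depends on [4:a]
#7=a depends on [6:a]
#8=a depends on [7:a]
#9=b depends on [5:y, 8:a]
#10=c depends on [5:y, 8:a]
sources: [0:a]
N(rest) = Σ N(rest − s) over sources s of rest; N(one piece) = 1:
  size 1 → [9]=1  [10]=1
  size 2 → [9,10]=2
  size 3 → [5,9,10]=2  [8,9,10]=2
  size 4 → [5,8,9,10]=4  [7,8,9,10]=2
  size 5 → [5,7,8,9,10]=6  [6,7,8,9,10]=2
  size 6 → [4,6,7,8,9,10]=2  [5,6,7,8,9,10]=8
  size 7 → [4,5,6,7,8,9,10]=10
  size 8 → [3,4,5,6,7,8,9,10]=10
  size 9 → [2,3,4,5,6,7,8,9,10]=10
  first=0(a) contributes 10

10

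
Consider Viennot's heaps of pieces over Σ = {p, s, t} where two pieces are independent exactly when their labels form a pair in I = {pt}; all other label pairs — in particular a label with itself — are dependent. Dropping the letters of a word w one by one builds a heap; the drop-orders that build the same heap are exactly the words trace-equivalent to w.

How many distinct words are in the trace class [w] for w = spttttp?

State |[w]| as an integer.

15

drop 0:s onto floor
drop 1:p onto {0:s}
drop 2:t onto {0:s}
drop 3:t onto {2:t}
drop 4:t onto {3:t}
drop 5:t onto {4:t}
drop 6:p onto {1:p}
ground layer = {0:s}
drop-orders for the pieces not yet dropped (sum over which currently-grounded one goes next):
  1 to go: {5} 1  {6} 1
  2 to go: {1,6} 1  {4,5} 1  {5,6} 2
  3 to go: {1,5,6} 3  {3,4,5} 1  {4,5,6} 3
  4 to go: {1,4,5,6} 6  {2,3,4,5} 1  {3,4,5,6} 4
  5 to go: {1,3,4,5,6} 10  {2,3,4,5,6} 5
  if 0:s drops first: 15 orders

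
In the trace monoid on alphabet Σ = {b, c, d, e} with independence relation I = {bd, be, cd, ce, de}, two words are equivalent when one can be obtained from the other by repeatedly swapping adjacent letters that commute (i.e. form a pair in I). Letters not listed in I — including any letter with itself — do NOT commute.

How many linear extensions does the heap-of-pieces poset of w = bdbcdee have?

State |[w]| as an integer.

210

drop 0:b onto floor
drop 1:d onto floor
drop 2:b onto {0:b}
drop 3:c onto {2:b}
drop 4:d onto {1:d}
drop 5:e onto floor
drop 6:e onto {5:e}
ground layer = {0:b, 1:d, 5:e}
drop-orders for the pieces not yet dropped (sum over which currently-grounded one goes next):
  1 to go: {3} 1  {4} 1  {6} 1
  2 to go: {1,4} 1  {2,3} 1  {3,4} 2  {3,6} 2  {4,6} 2  {5,6} 1
  3 to go: {0,2,3} 1  {1,3,4} 3  {1,4,6} 3  {2,3,4} 3  {2,3,6} 3  {3,4,6} 6  {3,5,6} 3  {4,5,6} 3
  4 to go: {0,2,3,4} 4  {0,2,3,6} 4  {1,2,3,4} 6  {1,3,4,6} 12  {1,4,5,6} 6  {2,3,4,6} 12  {2,3,5,6} 6  {3,4,5,6} 12
  5 to go: {0,1,2,3,4} 10  {0,2,3,4,6} 20  {0,2,3,5,6} 10  {1,2,3,4,6} 30  {1,3,4,5,6} 30  {2,3,4,5,6} 30
  if 0:b drops first: 90 orders
  if 1:d drops first: 60 orders
  if 5:e drops first: 60 orders
heap linearizations: 210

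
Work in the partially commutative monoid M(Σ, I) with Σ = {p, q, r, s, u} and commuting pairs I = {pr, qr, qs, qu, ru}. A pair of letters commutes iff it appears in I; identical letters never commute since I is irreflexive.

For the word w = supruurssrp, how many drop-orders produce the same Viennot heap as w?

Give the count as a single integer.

30

piece 0:s — minimal
piece 1:u rests on {0:s}
piece 2:p rests on {1:u}
piece 3:r rests on {0:s}
piece 4:u rests on {2:p}
piece 5:u rests on {4:u}
piece 6:r rests on {3:r}
piece 7:s rests on {5:u, 6:r}
piece 8:s rests on {7:s}
piece 9:r rests on {8:s}
piece 10:p rests on {8:s}
minimal pieces: {0:s}
ways to finish when only these pieces remain (= sum over removing one remaining piece with nothing left below it):
  1 left: {9}→1  {10}→1
  2 left: {9,10}→2
  3 left: {8,9,10}→2
  4 left: {7,8,9,10}→2
  5 left: {5,7,8,9,10}→2  {6,7,8,9,10}→2
  6 left: {3,6,7,8,9,10}→2  {4,5,7,8,9,10}→2  {5,6,7,8,9,10}→4
  7 left: {2,4,5,7,8,9,10}→2  {3,5,6,7,8,9,10}→6  {4,5,6,7,8,9,10}→6
  8 left: {1,2,4,5,7,8,9,10}→2  {2,4,5,6,7,8,9,10}→8  {3,4,5,6,7,8,9,10}→12
  9 left: {1,2,4,5,6,7,8,9,10}→10  {2,3,4,5,6,7,8,9,10}→20
  placing 0:s first → 30 extensions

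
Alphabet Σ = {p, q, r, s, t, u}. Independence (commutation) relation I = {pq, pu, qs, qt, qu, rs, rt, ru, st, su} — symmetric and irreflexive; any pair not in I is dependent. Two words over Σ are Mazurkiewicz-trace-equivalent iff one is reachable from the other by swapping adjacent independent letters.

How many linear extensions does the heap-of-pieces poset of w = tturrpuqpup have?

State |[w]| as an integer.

piece 0:t — minimal
piece 1:t rests on {0:t}
piece 2:u rests on {1:t}
piece 3:r — minimal
piece 4:r rests on {3:r}
piece 5:p rests on {1:t, 4:r}
piece 6:u rests on {2:u}
piece 7:q rests on {4:r}
piece 8:p rests on {5:p}
piece 9:u rests on {6:u}
piece 10:p rests on {8:p}
minimal pieces: {0:t, 3:r}
ways to finish when only these pieces remain (= sum over removing one remaining piece with nothing left below it):
  1 left: {7}→1  {9}→1  {10}→1
  2 left: {6,9}→1  {7,9}→2  {7,10}→2  {8,10}→1  {9,10}→2
  3 left: {2,6,9}→1  {5,8,10}→1  {6,7,9}→3  {6,9,10}→3  {7,8,10}→3  {7,9,10}→6  {8,9,10}→3
  4 left: {2,6,7,9}→4  {2,6,9,10}→4  {5,7,8,10}→4  {5,8,9,10}→4  {6,7,9,10}→12  {6,8,9,10}→6  {7,8,9,10}→12
  5 left: {2,6,7,9,10}→20  {2,6,8,9,10}→10  {4,5,7,8,10}→4  {5,6,8,9,10}→10  {5,7,8,9,10}→20  {6,7,8,9,10}→30
  6 left: {2,5,6,8,9,10}→20  {2,6,7,8,9,10}→60  {3,4,5,7,8,10}→4  {4,5,7,8,9,10}→24  {5,6,7,8,9,10}→60
  7 left: {1,2,5,6,8,9,10}→20  {2,5,6,7,8,9,10}→140  {3,4,5,7,8,9,10}→28  {4,5,6,7,8,9,10}→84
  8 left: {0,1,2,5,6,8,9,10}→20  {1,2,5,6,7,8,9,10}→160  {2,4,5,6,7,8,9,10}→224  {3,4,5,6,7,8,9,10}→112
  9 left: {0,1,2,5,6,7,8,9,10}→180  {1,2,4,5,6,7,8,9,10}→384  {2,3,4,5,6,7,8,9,10}→336
  placing 0:t first → 720 extensions
  placing 3:r first → 564 extensions
total linear extensions = 1284

1284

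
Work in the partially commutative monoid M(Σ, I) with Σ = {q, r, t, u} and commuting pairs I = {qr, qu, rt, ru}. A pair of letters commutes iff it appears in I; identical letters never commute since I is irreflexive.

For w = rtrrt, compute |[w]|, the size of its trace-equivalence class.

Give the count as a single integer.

10

drop 0:r onto floor
drop 1:t onto floor
drop 2:r onto {0:r}
drop 3:r onto {2:r}
drop 4:t onto {1:t}
ground layer = {0:r, 1:t}
drop-orders for the pieces not yet dropped (sum over which currently-grounded one goes next):
  1 to go: {3} 1  {4} 1
  2 to go: {1,4} 1  {2,3} 1  {3,4} 2
  3 to go: {0,2,3} 1  {1,3,4} 3  {2,3,4} 3
  if 0:r drops first: 6 orders
  if 1:t drops first: 4 orders
heap linearizations: 10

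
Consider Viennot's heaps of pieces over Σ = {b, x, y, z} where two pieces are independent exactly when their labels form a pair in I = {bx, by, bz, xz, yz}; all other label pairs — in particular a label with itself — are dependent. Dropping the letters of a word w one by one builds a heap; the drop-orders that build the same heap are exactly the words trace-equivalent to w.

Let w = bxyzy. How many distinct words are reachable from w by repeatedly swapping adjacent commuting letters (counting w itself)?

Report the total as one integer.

piece 0:b — minimal
piece 1:x — minimal
piece 2:y rests on {1:x}
piece 3:z — minimal
piece 4:y rests on {2:y}
minimal pieces: {0:b, 1:x, 3:z}
ways to finish when only these pieces remain (= sum over removing one remaining piece with nothing left below it):
  1 left: {0}→1  {3}→1  {4}→1
  2 left: {0,3}→2  {0,4}→2  {2,4}→1  {3,4}→2
  3 left: {0,2,4}→3  {0,3,4}→6  {1,2,4}→1  {2,3,4}→3
  placing 0:b first → 4 extensions
  placing 1:x first → 12 extensions
  placing 3:z first → 4 extensions
total linear extensions = 20

20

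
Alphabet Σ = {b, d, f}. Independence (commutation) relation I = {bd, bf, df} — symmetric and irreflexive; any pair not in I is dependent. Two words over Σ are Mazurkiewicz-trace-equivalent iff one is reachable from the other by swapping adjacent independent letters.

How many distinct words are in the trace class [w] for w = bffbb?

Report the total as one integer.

drop 0:b onto floor
drop 1:f onto floor
drop 2:f onto {1:f}
drop 3:b onto {0:b}
drop 4:b onto {3:b}
ground layer = {0:b, 1:f}
drop-orders for the pieces not yet dropped (sum over which currently-grounded one goes next):
  1 to go: {2} 1  {4} 1
  2 to go: {1,2} 1  {2,4} 2  {3,4} 1
  3 to go: {0,3,4} 1  {1,2,4} 3  {2,3,4} 3
  if 0:b drops first: 6 orders
  if 1:f drops first: 4 orders
heap linearizations: 10

10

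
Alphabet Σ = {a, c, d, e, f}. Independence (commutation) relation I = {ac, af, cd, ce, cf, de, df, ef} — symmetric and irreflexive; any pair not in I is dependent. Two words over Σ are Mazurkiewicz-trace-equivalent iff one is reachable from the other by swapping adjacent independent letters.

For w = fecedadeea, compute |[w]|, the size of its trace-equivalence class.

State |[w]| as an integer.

#0=f has no predecessor
#1=e has no predecessor
#2=c has no predecessor
#3=e depends on [1:e]
#4=d has no predecessor
#5=a depends on [3:e, 4:d]
#6=d depends on [5:a]
#7=e depends on [5:a]
#8=e depends on [7:e]
#9=a depends on [6:d, 8:e]
sources: [0:f, 1:e, 2:c, 4:d]
N(rest) = Σ N(rest − s) over sources s of rest; N(one piece) = 1:
  size 1 → [0]=1  [2]=1  [9]=1
  size 2 → [0,2]=2  [0,9]=2  [2,9]=2  [6,9]=1  [8,9]=1
  size 3 → [0,2,9]=6  [0,6,9]=3  [0,8,9]=3  [2,6,9]=3  [2,8,9]=3  [6,8,9]=2  [7,8,9]=1
  size 4 → [0,2,6,9]=12  [0,2,8,9]=12  [0,6,8,9]=8  [0,7,8,9]=4  [2,6,8,9]=8  [2,7,8,9]=4  [6,7,8,9]=3
  size 5 → [0,2,6,8,9]=40  [0,2,7,8,9]=20  [0,6,7,8,9]=15  [2,6,7,8,9]=15  [5,6,7,8,9]=3
  size 6 → [0,2,6,7,8,9]=90  [0,5,6,7,8,9]=18  [2,5,6,7,8,9]=18  [3,5,6,7,8,9]=3  [4,5,6,7,8,9]=3
  size 7 → [0,2,5,6,7,8,9]=126  [0,3,5,6,7,8,9]=21  [0,4,5,6,7,8,9]=21  [1,3,5,6,7,8,9]=3  [2,3,5,6,7,8,9]=21  [2,4,5,6,7,8,9]=21  [3,4,5,6,7,8,9]=6
  size 8 → [0,1,3,5,6,7,8,9]=24  [0,2,3,5,6,7,8,9]=168  [0,2,4,5,6,7,8,9]=168  [0,3,4,5,6,7,8,9]=48  [1,2,3,5,6,7,8,9]=24  [1,3,4,5,6,7,8,9]=9  [2,3,4,5,6,7,8,9]=48
  first=0(f) contributes 81
  first=1(e) contributes 432
  first=2(c) contributes 81
  first=4(d) contributes 216
|[w]| = 810

810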